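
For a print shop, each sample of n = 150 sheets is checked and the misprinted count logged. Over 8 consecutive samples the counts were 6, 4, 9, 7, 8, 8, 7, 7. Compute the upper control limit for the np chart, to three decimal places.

14.750

p̄ = Σdᵢ / (k·n) = 56 / (8 × 150) = 0.04667
UCL = np̄ + 3·√(np̄(1−p̄)) = 7.0000 + 3 × √(7.0000×0.95333) = 7.0000 + 3 × 2.5833 = 14.7498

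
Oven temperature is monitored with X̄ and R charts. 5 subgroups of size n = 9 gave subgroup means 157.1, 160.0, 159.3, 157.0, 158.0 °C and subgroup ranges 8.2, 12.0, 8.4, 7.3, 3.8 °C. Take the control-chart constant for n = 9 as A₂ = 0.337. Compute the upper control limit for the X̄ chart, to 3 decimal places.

160.956

X̄̄ = (157.1 + 160.0 + 159.3 + 157.0 + 158.0) / 5 = 791.4000 / 5 = 158.2800
R̄ = (8.2 + 12.0 + 8.4 + 7.3 + 3.8) / 5 = 39.7000 / 5 = 7.9400
UCL = X̄̄ + A₂·R̄ = 158.2800 + 0.337 × 7.9400 = 160.9558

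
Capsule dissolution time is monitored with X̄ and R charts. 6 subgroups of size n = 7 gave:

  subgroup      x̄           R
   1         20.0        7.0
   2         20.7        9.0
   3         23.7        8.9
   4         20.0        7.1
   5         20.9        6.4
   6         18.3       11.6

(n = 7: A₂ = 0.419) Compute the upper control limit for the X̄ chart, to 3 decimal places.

24.092

X̄̄ = (20.0 + 20.7 + 23.7 + 20.0 + 20.9 + 18.3) / 6 = 123.6000 / 6 = 20.6000
R̄ = (7.0 + 9.0 + 8.9 + 7.1 + 6.4 + 11.6) / 6 = 50.0000 / 6 = 8.3333
UCL = X̄̄ + A₂·R̄ = 20.6000 + 0.419 × 8.3333 = 24.0917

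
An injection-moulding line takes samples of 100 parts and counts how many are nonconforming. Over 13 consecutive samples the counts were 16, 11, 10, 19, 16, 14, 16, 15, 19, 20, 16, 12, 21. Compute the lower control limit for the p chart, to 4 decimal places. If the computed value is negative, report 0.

p̄ = Σdᵢ / (k·n) = 205 / (13 × 100) = 0.15769
LCL = p̄ − 3·√(p̄(1−p̄)/n) = 0.15769 − 3 × 0.03645 = 0.04836

0.0484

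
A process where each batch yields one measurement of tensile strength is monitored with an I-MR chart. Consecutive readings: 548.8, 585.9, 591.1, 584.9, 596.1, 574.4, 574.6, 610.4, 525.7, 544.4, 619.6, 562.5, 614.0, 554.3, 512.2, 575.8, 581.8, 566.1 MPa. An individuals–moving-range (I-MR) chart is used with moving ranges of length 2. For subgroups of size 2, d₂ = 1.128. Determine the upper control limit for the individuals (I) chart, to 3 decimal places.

666.047

X̄ = (548.8 + 585.9 + 591.1 + 584.9 + 596.1 + 574.4 + 574.6 + 610.4 + 525.7 + 544.4 + 619.6 + 562.5 + 614.0 + 554.3 + 512.2 + 575.8 + 581.8 + 566.1) / 18 = 573.4778
Moving ranges: 37.1, 5.2, 6.2, 11.2, 21.7, 0.2, 35.8, 84.7, 18.7, 75.2, 57.1, 51.5, 59.7, 42.1, 63.6, 6.0, 15.7; M̄R̄ = 591.7000 / 17 = 34.8059
UCL = X̄ + 3·M̄R̄/d₂ = 573.4778 + 3 × 34.8059 / 1.128 = 666.0466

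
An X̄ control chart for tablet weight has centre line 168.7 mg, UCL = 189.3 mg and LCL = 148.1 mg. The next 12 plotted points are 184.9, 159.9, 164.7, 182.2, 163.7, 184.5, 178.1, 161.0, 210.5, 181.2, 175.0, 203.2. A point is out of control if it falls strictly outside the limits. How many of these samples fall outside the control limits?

Compare each point to [148.1, 189.3]: sample 9 = 210.5 > UCL; sample 12 = 203.2 > UCL.

2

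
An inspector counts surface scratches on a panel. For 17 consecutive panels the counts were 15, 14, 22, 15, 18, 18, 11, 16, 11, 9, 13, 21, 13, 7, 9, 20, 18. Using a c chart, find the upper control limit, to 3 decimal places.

c̄ = (15 + 14 + 22 + 15 + 18 + 18 + 11 + 16 + 11 + 9 + 13 + 21 + 13 + 7 + 9 + 20 + 18) / 17 = 250 / 17 = 14.7059
UCL = c̄ + 3√c̄ = 14.7059 + 3 × √14.7059 = 14.7059 + 3 × 3.8348 = 26.2104

26.210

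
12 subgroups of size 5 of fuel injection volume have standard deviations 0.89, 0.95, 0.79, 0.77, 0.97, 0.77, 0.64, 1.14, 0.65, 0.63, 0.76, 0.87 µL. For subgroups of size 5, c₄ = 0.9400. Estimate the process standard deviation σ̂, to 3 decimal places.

s̄ = (0.89 + 0.95 + 0.79 + 0.77 + 0.97 + 0.77 + 0.64 + 1.14 + 0.65 + 0.63 + 0.76 + 0.87) / 12 = 0.8192
σ̂ = s̄ / c₄ = 0.8192 / 0.9400 = 0.8715

0.871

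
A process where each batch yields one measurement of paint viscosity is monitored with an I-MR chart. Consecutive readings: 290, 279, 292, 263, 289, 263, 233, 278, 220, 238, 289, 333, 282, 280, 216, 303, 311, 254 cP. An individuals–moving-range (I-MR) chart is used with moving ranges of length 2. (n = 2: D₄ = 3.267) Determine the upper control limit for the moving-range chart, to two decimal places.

Moving ranges: 11, 13, 29, 26, 26, 30, 45, 58, 18, 51, 44, 51, 2, 64, 87, 8, 57; M̄R̄ = 620.0000 / 17 = 36.4706
UCL_MR = D₄·M̄R̄ = 3.267 × 36.4706 = 119.1494

119.15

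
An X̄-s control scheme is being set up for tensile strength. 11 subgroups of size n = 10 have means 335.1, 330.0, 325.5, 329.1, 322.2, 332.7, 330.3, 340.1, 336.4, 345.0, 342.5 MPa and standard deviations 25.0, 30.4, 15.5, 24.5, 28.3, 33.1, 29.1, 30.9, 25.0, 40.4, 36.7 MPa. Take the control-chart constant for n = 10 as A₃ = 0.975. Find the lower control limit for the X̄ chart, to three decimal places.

305.270

X̄̄ = (335.1 + 330.0 + 325.5 + 329.1 + 322.2 + 332.7 + 330.3 + 340.1 + 336.4 + 345.0 + 342.5) / 11 = 333.5364
s̄ = (25.0 + 30.4 + 15.5 + 24.5 + 28.3 + 33.1 + 29.1 + 30.9 + 25.0 + 40.4 + 36.7) / 11 = 28.9909
LCL = X̄̄ − A₃·s̄ = 333.5364 − 0.975 × 28.9909 = 305.2702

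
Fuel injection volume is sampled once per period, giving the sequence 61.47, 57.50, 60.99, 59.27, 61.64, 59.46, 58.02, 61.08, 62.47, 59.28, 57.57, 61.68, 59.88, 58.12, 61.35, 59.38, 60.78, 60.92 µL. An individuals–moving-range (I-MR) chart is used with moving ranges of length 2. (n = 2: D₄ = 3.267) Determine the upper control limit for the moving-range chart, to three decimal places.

Moving ranges: 3.97, 3.49, 1.72, 2.37, 2.18, 1.44, 3.06, 1.39, 3.19, 1.71, 4.11, 1.80, 1.76, 3.23, 1.97, 1.40, 0.14; M̄R̄ = 38.9300 / 17 = 2.2900
UCL_MR = D₄·M̄R̄ = 3.267 × 2.2900 = 7.4814

7.481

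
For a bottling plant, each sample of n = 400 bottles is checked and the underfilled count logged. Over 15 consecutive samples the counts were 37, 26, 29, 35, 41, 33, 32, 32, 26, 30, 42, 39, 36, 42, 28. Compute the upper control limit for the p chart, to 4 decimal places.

p̄ = Σdᵢ / (k·n) = 508 / (15 × 400) = 0.08467
UCL = p̄ + 3·√(p̄(1−p̄)/n) = 0.08467 + 3 × √(0.08467×0.91533/400) = 0.08467 + 3 × 0.01392 = 0.12642

0.1264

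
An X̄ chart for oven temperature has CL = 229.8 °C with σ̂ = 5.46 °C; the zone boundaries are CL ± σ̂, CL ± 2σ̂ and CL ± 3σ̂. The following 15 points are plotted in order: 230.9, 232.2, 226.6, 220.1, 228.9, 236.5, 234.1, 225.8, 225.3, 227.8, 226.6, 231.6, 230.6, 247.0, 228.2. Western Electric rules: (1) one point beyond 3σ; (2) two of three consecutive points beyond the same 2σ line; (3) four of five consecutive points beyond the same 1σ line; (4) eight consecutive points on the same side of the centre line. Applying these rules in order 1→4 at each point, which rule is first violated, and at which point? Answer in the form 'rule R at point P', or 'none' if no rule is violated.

Zone of each point (C = within 1σ̂, B = 1σ̂–2σ̂, A = 2σ̂–3σ̂, * = beyond 3σ̂; sign = side of CL): 1:+C, 2:+C, 3:-C, 4:-B, 5:-C, 6:+B, 7:+C, 8:-C, 9:-C, 10:-C, 11:-C, 12:+C, 13:+C, 14:+*, 15:-C
Rule 1 (one point beyond the 3σ limits) is satisfied at point 14.

rule 1 at point 14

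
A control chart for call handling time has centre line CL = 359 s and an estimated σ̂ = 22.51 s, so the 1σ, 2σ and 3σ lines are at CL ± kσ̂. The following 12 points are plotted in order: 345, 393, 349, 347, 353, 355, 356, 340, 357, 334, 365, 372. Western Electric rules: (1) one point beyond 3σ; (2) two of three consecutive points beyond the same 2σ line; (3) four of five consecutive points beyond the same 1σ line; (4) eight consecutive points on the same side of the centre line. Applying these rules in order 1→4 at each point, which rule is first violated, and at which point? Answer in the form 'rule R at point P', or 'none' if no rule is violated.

rule 4 at point 10

Zone of each point (C = within 1σ̂, B = 1σ̂–2σ̂, A = 2σ̂–3σ̂, * = beyond 3σ̂; sign = side of CL): 1:-C, 2:+B, 3:-C, 4:-C, 5:-C, 6:-C, 7:-C, 8:-C, 9:-C, 10:-B, 11:+C, 12:+C
Rule 4 (eight consecutive points on the same side of the centre line) is satisfied at point 10.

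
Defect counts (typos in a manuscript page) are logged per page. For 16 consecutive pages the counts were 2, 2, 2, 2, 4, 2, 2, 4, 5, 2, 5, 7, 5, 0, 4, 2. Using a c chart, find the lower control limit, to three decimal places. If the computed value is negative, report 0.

c̄ = (2 + 2 + 2 + 2 + 4 + 2 + 2 + 4 + 5 + 2 + 5 + 7 + 5 + 0 + 4 + 2) / 16 = 50 / 16 = 3.1250
LCL = c̄ − 3√c̄ = 3.1250 − 3 × 1.7678 = -2.1783 → 0 (cannot be negative)

0.000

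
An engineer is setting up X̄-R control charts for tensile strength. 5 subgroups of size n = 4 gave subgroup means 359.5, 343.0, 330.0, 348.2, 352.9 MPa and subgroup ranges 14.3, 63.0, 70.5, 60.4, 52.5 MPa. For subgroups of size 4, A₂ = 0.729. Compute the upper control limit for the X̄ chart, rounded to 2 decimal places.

X̄̄ = (359.5 + 343.0 + 330.0 + 348.2 + 352.9) / 5 = 1733.6000 / 5 = 346.7200
R̄ = (14.3 + 63.0 + 70.5 + 60.4 + 52.5) / 5 = 260.7000 / 5 = 52.1400
UCL = X̄̄ + A₂·R̄ = 346.7200 + 0.729 × 52.1400 = 384.7301

384.73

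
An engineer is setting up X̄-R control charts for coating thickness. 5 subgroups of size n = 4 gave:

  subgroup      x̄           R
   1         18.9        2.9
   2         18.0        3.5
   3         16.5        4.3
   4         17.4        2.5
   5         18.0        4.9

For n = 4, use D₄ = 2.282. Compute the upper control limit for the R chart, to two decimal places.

R̄ = (2.9 + 3.5 + 4.3 + 2.5 + 4.9) / 5 = 18.1000 / 5 = 3.6200
UCL_R = D₄·R̄ = 2.282 × 3.6200 = 8.2608

8.26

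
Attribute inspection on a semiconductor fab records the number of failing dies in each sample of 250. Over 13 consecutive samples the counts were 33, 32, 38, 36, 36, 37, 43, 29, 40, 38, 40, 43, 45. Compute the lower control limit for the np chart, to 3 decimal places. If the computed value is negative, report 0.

p̄ = Σdᵢ / (k·n) = 490 / (13 × 250) = 0.15077
LCL = np̄ − 3·√(np̄(1−p̄)) = 37.6923 − 3 × 5.6577 = 20.7192

20.719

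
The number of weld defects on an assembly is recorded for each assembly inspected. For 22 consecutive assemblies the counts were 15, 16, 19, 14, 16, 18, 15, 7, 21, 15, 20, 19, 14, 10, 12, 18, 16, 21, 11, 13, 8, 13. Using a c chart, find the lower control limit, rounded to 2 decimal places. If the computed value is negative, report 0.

c̄ = (15 + 16 + 19 + 14 + 16 + 18 + 15 + 7 + 21 + 15 + 20 + 19 + 14 + 10 + 12 + 18 + 16 + 21 + 11 + 13 + 8 + 13) / 22 = 331 / 22 = 15.0455
LCL = c̄ − 3√c̄ = 15.0455 − 3 × 3.8788 = 3.4089

3.41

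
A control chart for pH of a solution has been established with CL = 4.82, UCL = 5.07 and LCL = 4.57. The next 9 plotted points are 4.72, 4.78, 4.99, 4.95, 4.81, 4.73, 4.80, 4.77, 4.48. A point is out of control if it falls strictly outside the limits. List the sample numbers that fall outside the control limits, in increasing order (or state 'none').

9

Compare each point to [4.57, 5.07]: sample 9 = 4.48 < LCL.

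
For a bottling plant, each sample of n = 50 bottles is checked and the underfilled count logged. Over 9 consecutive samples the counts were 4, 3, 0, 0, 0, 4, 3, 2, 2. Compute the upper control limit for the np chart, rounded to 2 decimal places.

p̄ = Σdᵢ / (k·n) = 18 / (9 × 50) = 0.04000
UCL = np̄ + 3·√(np̄(1−p̄)) = 2.0000 + 3 × √(2.0000×0.96000) = 2.0000 + 3 × 1.3856 = 6.1569

6.16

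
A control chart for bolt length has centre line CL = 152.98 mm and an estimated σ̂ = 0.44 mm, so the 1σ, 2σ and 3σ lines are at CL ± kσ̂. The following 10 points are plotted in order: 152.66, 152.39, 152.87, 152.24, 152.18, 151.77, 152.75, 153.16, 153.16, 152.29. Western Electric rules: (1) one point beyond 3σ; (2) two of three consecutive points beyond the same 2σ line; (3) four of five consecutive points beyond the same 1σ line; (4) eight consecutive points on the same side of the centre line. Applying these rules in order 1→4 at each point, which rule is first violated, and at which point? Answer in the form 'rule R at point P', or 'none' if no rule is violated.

Zone of each point (C = within 1σ̂, B = 1σ̂–2σ̂, A = 2σ̂–3σ̂, * = beyond 3σ̂; sign = side of CL): 1:-C, 2:-B, 3:-C, 4:-B, 5:-B, 6:-A, 7:-C, 8:+C, 9:+C, 10:-B
Rule 3 (four of five consecutive points beyond the same 1σ limit) is satisfied at point 6.

rule 3 at point 6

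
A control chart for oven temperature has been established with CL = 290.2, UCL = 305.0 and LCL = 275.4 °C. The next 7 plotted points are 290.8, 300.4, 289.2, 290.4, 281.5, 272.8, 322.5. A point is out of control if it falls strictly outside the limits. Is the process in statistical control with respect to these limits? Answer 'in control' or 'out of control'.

out of control

Compare each point to [275.4, 305.0]: sample 6 = 272.8 < LCL; sample 7 = 322.5 > UCL.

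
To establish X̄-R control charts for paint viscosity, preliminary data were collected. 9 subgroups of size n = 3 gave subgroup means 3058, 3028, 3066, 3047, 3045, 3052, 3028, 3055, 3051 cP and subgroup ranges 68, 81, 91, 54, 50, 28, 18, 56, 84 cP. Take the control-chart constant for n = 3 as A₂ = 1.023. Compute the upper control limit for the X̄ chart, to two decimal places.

3108.02

X̄̄ = (3058 + 3028 + 3066 + 3047 + 3045 + 3052 + 3028 + 3055 + 3051) / 9 = 27430.0000 / 9 = 3047.7778
R̄ = (68 + 81 + 91 + 54 + 50 + 28 + 18 + 56 + 84) / 9 = 530.0000 / 9 = 58.8889
UCL = X̄̄ + A₂·R̄ = 3047.7778 + 1.023 × 58.8889 = 3108.0211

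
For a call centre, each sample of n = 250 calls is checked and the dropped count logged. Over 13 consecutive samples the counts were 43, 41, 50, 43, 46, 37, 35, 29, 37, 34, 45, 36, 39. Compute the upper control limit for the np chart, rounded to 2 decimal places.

56.94

p̄ = Σdᵢ / (k·n) = 515 / (13 × 250) = 0.15846
UCL = np̄ + 3·√(np̄(1−p̄)) = 39.6154 + 3 × √(39.6154×0.84154) = 39.6154 + 3 × 5.7739 = 56.9371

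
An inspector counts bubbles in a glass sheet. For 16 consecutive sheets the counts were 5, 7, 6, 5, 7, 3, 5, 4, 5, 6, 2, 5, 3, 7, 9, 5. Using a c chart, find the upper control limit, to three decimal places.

c̄ = (5 + 7 + 6 + 5 + 7 + 3 + 5 + 4 + 5 + 6 + 2 + 5 + 3 + 7 + 9 + 5) / 16 = 84 / 16 = 5.2500
UCL = c̄ + 3√c̄ = 5.2500 + 3 × √5.2500 = 5.2500 + 3 × 2.2913 = 12.1239

12.124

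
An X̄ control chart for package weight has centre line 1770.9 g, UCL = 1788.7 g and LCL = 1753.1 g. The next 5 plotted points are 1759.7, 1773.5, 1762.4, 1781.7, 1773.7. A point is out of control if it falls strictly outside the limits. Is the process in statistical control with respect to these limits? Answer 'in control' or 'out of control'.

in control

All 5 points lie within [1753.1, 1788.7].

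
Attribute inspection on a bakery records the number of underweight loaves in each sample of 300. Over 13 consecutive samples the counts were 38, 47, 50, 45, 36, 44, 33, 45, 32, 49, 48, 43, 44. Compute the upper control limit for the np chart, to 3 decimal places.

p̄ = Σdᵢ / (k·n) = 554 / (13 × 300) = 0.14205
UCL = np̄ + 3·√(np̄(1−p̄)) = 42.6154 + 3 × √(42.6154×0.85795) = 42.6154 + 3 × 6.0466 = 60.7553

60.755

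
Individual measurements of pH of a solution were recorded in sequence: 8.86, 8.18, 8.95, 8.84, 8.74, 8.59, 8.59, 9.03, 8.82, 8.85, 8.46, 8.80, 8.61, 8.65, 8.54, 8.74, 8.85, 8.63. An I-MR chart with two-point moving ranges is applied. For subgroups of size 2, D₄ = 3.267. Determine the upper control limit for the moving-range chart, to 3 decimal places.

0.786

Moving ranges: 0.68, 0.77, 0.11, 0.10, 0.15, 0.00, 0.44, 0.21, 0.03, 0.39, 0.34, 0.19, 0.04, 0.11, 0.20, 0.11, 0.22; M̄R̄ = 4.0900 / 17 = 0.2406
UCL_MR = D₄·M̄R̄ = 3.267 × 0.2406 = 0.7860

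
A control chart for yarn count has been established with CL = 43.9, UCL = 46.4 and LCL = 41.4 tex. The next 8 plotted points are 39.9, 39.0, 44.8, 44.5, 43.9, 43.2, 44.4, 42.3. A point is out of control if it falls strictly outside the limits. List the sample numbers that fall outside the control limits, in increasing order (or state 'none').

1, 2

Compare each point to [41.4, 46.4]: sample 1 = 39.9 < LCL; sample 2 = 39.0 < LCL.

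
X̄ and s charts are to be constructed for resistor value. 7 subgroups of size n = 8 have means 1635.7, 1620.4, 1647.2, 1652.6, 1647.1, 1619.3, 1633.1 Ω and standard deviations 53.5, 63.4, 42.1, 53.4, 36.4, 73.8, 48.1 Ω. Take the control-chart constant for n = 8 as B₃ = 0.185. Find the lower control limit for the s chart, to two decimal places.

9.80

s̄ = (53.5 + 63.4 + 42.1 + 53.4 + 36.4 + 73.8 + 48.1) / 7 = 52.9571
LCL_s = B₃·s̄ = 0.185 × 52.9571 = 9.7971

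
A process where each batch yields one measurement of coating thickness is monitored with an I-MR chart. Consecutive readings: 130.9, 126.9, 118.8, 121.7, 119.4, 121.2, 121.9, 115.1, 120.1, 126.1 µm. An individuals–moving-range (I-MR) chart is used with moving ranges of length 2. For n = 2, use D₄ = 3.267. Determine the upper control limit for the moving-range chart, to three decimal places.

Moving ranges: 4.0, 8.1, 2.9, 2.3, 1.8, 0.7, 6.8, 5.0, 6.0; M̄R̄ = 37.6000 / 9 = 4.1778
UCL_MR = D₄·M̄R̄ = 3.267 × 4.1778 = 13.6488

13.649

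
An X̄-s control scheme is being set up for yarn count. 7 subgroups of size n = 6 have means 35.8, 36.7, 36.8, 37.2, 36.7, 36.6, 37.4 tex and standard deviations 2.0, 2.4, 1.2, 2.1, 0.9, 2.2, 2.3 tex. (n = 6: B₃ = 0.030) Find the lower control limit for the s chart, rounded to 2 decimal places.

0.06

s̄ = (2.0 + 2.4 + 1.2 + 2.1 + 0.9 + 2.2 + 2.3) / 7 = 1.8714
LCL_s = B₃·s̄ = 0.030 × 1.8714 = 0.0561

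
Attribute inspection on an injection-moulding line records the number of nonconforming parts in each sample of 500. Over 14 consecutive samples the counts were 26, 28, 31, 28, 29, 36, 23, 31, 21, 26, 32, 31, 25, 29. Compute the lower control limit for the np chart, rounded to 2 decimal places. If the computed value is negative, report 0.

p̄ = Σdᵢ / (k·n) = 396 / (14 × 500) = 0.05657
LCL = np̄ − 3·√(np̄(1−p̄)) = 28.2857 − 3 × 5.1658 = 12.7883

12.79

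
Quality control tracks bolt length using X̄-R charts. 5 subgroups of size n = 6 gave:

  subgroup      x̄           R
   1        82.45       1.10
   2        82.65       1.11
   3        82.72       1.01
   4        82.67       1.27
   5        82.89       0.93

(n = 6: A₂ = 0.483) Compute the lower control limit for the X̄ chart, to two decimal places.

X̄̄ = (82.45 + 82.65 + 82.72 + 82.67 + 82.89) / 5 = 413.3800 / 5 = 82.6760
R̄ = (1.10 + 1.11 + 1.01 + 1.27 + 0.93) / 5 = 5.4200 / 5 = 1.0840
LCL = X̄̄ − A₂·R̄ = 82.6760 − 0.483 × 1.0840 = 82.1524

82.15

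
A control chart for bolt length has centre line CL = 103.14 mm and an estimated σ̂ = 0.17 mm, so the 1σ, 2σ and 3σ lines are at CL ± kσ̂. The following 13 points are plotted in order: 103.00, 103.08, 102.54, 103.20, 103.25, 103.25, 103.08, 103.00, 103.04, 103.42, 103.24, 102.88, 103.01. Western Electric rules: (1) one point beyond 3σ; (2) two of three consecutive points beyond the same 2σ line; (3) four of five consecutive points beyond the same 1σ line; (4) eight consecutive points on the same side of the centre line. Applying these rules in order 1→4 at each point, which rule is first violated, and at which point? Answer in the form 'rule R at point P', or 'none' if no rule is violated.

Zone of each point (C = within 1σ̂, B = 1σ̂–2σ̂, A = 2σ̂–3σ̂, * = beyond 3σ̂; sign = side of CL): 1:-C, 2:-C, 3:-*, 4:+C, 5:+C, 6:+C, 7:-C, 8:-C, 9:-C, 10:+B, 11:+C, 12:-B, 13:-C
Rule 1 (one point beyond the 3σ limits) is satisfied at point 3.

rule 1 at point 3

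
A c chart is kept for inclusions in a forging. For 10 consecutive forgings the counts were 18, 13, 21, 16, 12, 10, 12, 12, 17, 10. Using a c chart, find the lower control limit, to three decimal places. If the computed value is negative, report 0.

c̄ = (18 + 13 + 21 + 16 + 12 + 10 + 12 + 12 + 17 + 10) / 10 = 141 / 10 = 14.1000
LCL = c̄ − 3√c̄ = 14.1000 − 3 × 3.7550 = 2.8350

2.835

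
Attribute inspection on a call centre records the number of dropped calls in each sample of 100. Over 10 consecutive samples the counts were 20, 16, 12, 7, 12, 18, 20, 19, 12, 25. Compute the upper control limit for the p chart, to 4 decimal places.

p̄ = Σdᵢ / (k·n) = 161 / (10 × 100) = 0.16100
UCL = p̄ + 3·√(p̄(1−p̄)/n) = 0.16100 + 3 × √(0.16100×0.83900/100) = 0.16100 + 3 × 0.03675 = 0.27126

0.2713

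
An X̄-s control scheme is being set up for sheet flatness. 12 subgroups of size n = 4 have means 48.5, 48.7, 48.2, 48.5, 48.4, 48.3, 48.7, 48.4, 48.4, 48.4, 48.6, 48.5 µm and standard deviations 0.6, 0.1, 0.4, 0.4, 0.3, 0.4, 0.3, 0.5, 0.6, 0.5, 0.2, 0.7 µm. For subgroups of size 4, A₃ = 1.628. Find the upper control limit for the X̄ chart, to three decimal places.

X̄̄ = (48.5 + 48.7 + 48.2 + 48.5 + 48.4 + 48.3 + 48.7 + 48.4 + 48.4 + 48.4 + 48.6 + 48.5) / 12 = 48.4667
s̄ = (0.6 + 0.1 + 0.4 + 0.4 + 0.3 + 0.4 + 0.3 + 0.5 + 0.6 + 0.5 + 0.2 + 0.7) / 12 = 0.4167
UCL = X̄̄ + A₃·s̄ = 48.4667 + 1.628 × 0.4167 = 49.1450

49.145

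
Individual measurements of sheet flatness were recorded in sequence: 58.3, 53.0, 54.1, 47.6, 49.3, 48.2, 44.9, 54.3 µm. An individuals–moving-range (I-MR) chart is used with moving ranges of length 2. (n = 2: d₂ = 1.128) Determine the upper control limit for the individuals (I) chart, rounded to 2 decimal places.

62.00

X̄ = (58.3 + 53.0 + 54.1 + 47.6 + 49.3 + 48.2 + 44.9 + 54.3) / 8 = 51.2125
Moving ranges: 5.3, 1.1, 6.5, 1.7, 1.1, 3.3, 9.4; M̄R̄ = 28.4000 / 7 = 4.0571
UCL = X̄ + 3·M̄R̄/d₂ = 51.2125 + 3 × 4.0571 / 1.128 = 62.0028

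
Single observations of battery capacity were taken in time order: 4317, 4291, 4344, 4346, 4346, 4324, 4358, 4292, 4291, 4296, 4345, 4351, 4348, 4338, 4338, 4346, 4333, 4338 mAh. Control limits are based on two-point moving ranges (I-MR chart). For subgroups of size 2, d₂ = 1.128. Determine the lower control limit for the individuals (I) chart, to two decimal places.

4282.71

X̄ = (4317 + 4291 + 4344 + 4346 + 4346 + 4324 + 4358 + 4292 + 4291 + 4296 + 4345 + 4351 + 4348 + 4338 + 4338 + 4346 + 4333 + 4338) / 18 = 4330.1111
Moving ranges: 26, 53, 2, 0, 22, 34, 66, 1, 5, 49, 6, 3, 10, 0, 8, 13, 5; M̄R̄ = 303.0000 / 17 = 17.8235
LCL = X̄ − 3·M̄R̄/d₂ = 4330.1111 − 3 × 17.8235 / 1.128 = 4282.7081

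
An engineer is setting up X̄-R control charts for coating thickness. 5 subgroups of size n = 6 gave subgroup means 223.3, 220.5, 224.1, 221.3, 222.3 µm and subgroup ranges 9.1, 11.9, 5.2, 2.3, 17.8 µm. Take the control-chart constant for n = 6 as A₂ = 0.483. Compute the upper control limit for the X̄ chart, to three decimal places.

X̄̄ = (223.3 + 220.5 + 224.1 + 221.3 + 222.3) / 5 = 1111.5000 / 5 = 222.3000
R̄ = (9.1 + 11.9 + 5.2 + 2.3 + 17.8) / 5 = 46.3000 / 5 = 9.2600
UCL = X̄̄ + A₂·R̄ = 222.3000 + 0.483 × 9.2600 = 226.7726

226.773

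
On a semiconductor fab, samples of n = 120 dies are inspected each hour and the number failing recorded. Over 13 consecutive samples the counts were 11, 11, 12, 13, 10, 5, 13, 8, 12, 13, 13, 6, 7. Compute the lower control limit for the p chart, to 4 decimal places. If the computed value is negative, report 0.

p̄ = Σdᵢ / (k·n) = 134 / (13 × 120) = 0.08590
LCL = p̄ − 3·√(p̄(1−p̄)/n) = 0.08590 − 3 × 0.02558 = 0.00916

0.0092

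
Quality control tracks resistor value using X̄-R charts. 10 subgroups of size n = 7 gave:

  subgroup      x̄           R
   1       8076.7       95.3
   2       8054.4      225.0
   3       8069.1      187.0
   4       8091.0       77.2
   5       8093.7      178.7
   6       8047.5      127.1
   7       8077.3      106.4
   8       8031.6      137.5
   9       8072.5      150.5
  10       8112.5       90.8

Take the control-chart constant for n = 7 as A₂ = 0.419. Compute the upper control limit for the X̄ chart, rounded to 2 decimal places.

8130.26

X̄̄ = (8076.7 + 8054.4 + 8069.1 + 8091.0 + 8093.7 + 8047.5 + 8077.3 + 8031.6 + 8072.5 + 8112.5) / 10 = 80726.3000 / 10 = 8072.6300
R̄ = (95.3 + 225.0 + 187.0 + 77.2 + 178.7 + 127.1 + 106.4 + 137.5 + 150.5 + 90.8) / 10 = 1375.5000 / 10 = 137.5500
UCL = X̄̄ + A₂·R̄ = 8072.6300 + 0.419 × 137.5500 = 8130.2635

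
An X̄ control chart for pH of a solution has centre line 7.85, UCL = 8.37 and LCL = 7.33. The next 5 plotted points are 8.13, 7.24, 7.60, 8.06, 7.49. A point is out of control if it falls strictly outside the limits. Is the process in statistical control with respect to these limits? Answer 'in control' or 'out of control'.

Compare each point to [7.33, 8.37]: sample 2 = 7.24 < LCL.

out of control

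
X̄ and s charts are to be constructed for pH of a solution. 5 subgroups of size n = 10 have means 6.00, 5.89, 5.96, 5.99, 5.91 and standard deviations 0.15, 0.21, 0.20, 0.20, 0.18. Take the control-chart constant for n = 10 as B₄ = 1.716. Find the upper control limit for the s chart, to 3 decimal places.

0.323

s̄ = (0.15 + 0.21 + 0.20 + 0.20 + 0.18) / 5 = 0.1880
UCL_s = B₄·s̄ = 1.716 × 0.1880 = 0.3226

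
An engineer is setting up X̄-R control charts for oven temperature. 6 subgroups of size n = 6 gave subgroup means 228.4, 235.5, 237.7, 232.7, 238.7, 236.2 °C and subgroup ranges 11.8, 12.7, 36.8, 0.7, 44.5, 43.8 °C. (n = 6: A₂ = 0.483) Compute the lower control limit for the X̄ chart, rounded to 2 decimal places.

222.77

X̄̄ = (228.4 + 235.5 + 237.7 + 232.7 + 238.7 + 236.2) / 6 = 1409.2000 / 6 = 234.8667
R̄ = (11.8 + 12.7 + 36.8 + 0.7 + 44.5 + 43.8) / 6 = 150.3000 / 6 = 25.0500
LCL = X̄̄ − A₂·R̄ = 234.8667 − 0.483 × 25.0500 = 222.7675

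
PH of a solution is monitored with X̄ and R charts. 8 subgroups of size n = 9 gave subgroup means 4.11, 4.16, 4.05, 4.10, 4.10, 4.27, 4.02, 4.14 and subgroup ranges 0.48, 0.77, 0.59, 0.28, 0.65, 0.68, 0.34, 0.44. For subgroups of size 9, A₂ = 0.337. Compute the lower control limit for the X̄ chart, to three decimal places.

X̄̄ = (4.11 + 4.16 + 4.05 + 4.10 + 4.10 + 4.27 + 4.02 + 4.14) / 8 = 32.9500 / 8 = 4.1187
R̄ = (0.48 + 0.77 + 0.59 + 0.28 + 0.65 + 0.68 + 0.34 + 0.44) / 8 = 4.2300 / 8 = 0.5288
LCL = X̄̄ − A₂·R̄ = 4.1187 − 0.337 × 0.5288 = 3.9406

3.941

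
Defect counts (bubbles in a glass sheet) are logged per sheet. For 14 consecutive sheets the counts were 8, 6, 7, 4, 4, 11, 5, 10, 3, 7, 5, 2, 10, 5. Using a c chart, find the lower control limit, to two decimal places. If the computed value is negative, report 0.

c̄ = (8 + 6 + 7 + 4 + 4 + 11 + 5 + 10 + 3 + 7 + 5 + 2 + 10 + 5) / 14 = 87 / 14 = 6.2143
LCL = c̄ − 3√c̄ = 6.2143 − 3 × 2.4928 = -1.2643 → 0 (cannot be negative)

0.00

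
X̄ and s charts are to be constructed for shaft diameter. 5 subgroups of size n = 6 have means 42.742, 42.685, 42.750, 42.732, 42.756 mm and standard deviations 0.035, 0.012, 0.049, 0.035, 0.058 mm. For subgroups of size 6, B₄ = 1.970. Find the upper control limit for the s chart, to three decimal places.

0.074

s̄ = (0.035 + 0.012 + 0.049 + 0.035 + 0.058) / 5 = 0.0378
UCL_s = B₄·s̄ = 1.970 × 0.0378 = 0.0745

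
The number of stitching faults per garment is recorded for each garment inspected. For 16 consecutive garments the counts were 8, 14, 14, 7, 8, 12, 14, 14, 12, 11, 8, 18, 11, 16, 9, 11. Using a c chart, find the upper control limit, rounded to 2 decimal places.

c̄ = (8 + 14 + 14 + 7 + 8 + 12 + 14 + 14 + 12 + 11 + 8 + 18 + 11 + 16 + 9 + 11) / 16 = 187 / 16 = 11.6875
UCL = c̄ + 3√c̄ = 11.6875 + 3 × √11.6875 = 11.6875 + 3 × 3.4187 = 21.9436

21.94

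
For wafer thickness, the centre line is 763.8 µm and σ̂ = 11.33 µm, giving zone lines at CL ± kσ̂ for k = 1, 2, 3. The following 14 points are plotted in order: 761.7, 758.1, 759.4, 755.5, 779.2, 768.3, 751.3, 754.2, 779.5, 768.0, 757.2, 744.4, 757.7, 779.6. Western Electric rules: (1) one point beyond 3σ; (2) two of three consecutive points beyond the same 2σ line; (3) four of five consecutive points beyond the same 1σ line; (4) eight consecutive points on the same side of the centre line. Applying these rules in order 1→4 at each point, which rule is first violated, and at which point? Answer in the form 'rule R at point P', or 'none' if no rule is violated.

Zone of each point (C = within 1σ̂, B = 1σ̂–2σ̂, A = 2σ̂–3σ̂, * = beyond 3σ̂; sign = side of CL): 1:-C, 2:-C, 3:-C, 4:-C, 5:+B, 6:+C, 7:-B, 8:-C, 9:+B, 10:+C, 11:-C, 12:-B, 13:-C, 14:+B
No rule fires across all 14 points.

none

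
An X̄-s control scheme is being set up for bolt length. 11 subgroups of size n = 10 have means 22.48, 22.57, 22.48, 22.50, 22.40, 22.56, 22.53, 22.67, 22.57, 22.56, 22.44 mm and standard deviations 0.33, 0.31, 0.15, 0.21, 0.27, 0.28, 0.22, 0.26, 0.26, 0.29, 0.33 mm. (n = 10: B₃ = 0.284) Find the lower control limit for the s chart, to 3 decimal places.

0.075

s̄ = (0.33 + 0.31 + 0.15 + 0.21 + 0.27 + 0.28 + 0.22 + 0.26 + 0.26 + 0.29 + 0.33) / 11 = 0.2645
LCL_s = B₃·s̄ = 0.284 × 0.2645 = 0.0751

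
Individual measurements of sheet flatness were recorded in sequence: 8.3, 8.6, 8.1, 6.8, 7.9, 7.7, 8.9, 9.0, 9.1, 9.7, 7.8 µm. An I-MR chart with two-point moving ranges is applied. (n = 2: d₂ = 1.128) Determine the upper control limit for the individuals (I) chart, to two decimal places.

X̄ = (8.3 + 8.6 + 8.1 + 6.8 + 7.9 + 7.7 + 8.9 + 9.0 + 9.1 + 9.7 + 7.8) / 11 = 8.3545
Moving ranges: 0.3, 0.5, 1.3, 1.1, 0.2, 1.2, 0.1, 0.1, 0.6, 1.9; M̄R̄ = 7.3000 / 10 = 0.7300
UCL = X̄ + 3·M̄R̄/d₂ = 8.3545 + 3 × 0.7300 / 1.128 = 10.2960

10.30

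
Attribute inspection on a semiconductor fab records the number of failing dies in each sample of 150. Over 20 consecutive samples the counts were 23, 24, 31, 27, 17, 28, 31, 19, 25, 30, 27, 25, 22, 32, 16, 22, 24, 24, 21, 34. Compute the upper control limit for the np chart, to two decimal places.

38.81

p̄ = Σdᵢ / (k·n) = 502 / (20 × 150) = 0.16733
UCL = np̄ + 3·√(np̄(1−p̄)) = 25.1000 + 3 × √(25.1000×0.83267) = 25.1000 + 3 × 4.5716 = 38.8149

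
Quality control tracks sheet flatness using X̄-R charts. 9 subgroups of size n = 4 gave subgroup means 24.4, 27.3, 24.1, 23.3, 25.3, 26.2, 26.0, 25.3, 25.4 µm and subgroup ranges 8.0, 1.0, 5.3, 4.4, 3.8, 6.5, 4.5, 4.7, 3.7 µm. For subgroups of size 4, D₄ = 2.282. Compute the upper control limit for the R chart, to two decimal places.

R̄ = (8.0 + 1.0 + 5.3 + 4.4 + 3.8 + 6.5 + 4.5 + 4.7 + 3.7) / 9 = 41.9000 / 9 = 4.6556
UCL_R = D₄·R̄ = 2.282 × 4.6556 = 10.6240

10.62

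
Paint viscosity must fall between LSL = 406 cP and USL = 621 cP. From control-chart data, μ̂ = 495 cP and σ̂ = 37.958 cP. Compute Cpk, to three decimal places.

0.782

Cpu = (USL − μ̂) / (3σ̂) = (621 − 495) / (3 × 37.958) = 1.1065; Cpl = (μ̂ − LSL) / (3σ̂) = (495 − 406) / (3 × 37.958) = 0.7816; Cpk = min(Cpu, Cpl) = 0.7816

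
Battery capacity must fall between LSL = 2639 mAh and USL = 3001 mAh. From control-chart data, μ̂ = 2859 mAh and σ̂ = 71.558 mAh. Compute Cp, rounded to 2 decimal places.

Cp = (USL − LSL) / (6σ̂) = (3001 − 2639) / (6 × 71.558) = 362.0000 / 429.3480 = 0.8431

0.84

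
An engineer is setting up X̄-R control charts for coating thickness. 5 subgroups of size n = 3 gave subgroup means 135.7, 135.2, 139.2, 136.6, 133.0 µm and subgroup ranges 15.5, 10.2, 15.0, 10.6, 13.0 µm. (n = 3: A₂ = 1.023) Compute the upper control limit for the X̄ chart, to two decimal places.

149.10

X̄̄ = (135.7 + 135.2 + 139.2 + 136.6 + 133.0) / 5 = 679.7000 / 5 = 135.9400
R̄ = (15.5 + 10.2 + 15.0 + 10.6 + 13.0) / 5 = 64.3000 / 5 = 12.8600
UCL = X̄̄ + A₂·R̄ = 135.9400 + 1.023 × 12.8600 = 149.0958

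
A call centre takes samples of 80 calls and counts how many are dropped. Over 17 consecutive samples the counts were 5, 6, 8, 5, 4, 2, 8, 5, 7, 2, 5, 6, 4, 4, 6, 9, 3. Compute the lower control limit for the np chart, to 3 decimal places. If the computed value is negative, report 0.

0.000

p̄ = Σdᵢ / (k·n) = 89 / (17 × 80) = 0.06544
LCL = np̄ − 3·√(np̄(1−p̄)) = 5.2353 − 3 × 2.2119 = -1.4005 → 0 (negative, so LCL = 0)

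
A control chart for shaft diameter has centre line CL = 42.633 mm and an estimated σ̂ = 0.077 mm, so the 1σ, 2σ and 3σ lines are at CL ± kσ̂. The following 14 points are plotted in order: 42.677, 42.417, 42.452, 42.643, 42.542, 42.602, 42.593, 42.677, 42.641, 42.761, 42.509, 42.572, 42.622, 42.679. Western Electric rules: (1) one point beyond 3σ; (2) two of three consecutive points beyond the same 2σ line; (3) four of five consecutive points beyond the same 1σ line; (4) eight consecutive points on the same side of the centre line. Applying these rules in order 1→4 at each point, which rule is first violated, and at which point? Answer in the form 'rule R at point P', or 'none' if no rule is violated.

rule 2 at point 3

Zone of each point (C = within 1σ̂, B = 1σ̂–2σ̂, A = 2σ̂–3σ̂, * = beyond 3σ̂; sign = side of CL): 1:+C, 2:-A, 3:-A, 4:+C, 5:-B, 6:-C, 7:-C, 8:+C, 9:+C, 10:+B, 11:-B, 12:-C, 13:-C, 14:+C
Rule 2 (two of three consecutive points beyond the same 2σ limit) is satisfied at point 3.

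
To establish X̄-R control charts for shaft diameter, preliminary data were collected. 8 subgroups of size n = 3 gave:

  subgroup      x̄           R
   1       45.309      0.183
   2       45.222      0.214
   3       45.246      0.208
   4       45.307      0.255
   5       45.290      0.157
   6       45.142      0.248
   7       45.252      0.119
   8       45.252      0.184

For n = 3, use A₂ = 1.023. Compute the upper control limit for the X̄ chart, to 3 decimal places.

45.453

X̄̄ = (45.309 + 45.222 + 45.246 + 45.307 + 45.290 + 45.142 + 45.252 + 45.252) / 8 = 362.0200 / 8 = 45.2525
R̄ = (0.183 + 0.214 + 0.208 + 0.255 + 0.157 + 0.248 + 0.119 + 0.184) / 8 = 1.5680 / 8 = 0.1960
UCL = X̄̄ + A₂·R̄ = 45.2525 + 1.023 × 0.1960 = 45.4530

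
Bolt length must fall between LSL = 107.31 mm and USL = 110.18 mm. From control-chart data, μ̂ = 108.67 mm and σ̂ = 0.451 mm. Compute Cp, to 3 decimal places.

1.061

Cp = (USL − LSL) / (6σ̂) = (110.18 − 107.31) / (6 × 0.451) = 2.8700 / 2.7060 = 1.0606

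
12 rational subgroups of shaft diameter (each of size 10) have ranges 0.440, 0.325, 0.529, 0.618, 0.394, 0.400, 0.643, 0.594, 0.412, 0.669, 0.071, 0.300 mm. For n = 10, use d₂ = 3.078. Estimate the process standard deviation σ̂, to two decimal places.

0.15

R̄ = (0.440 + 0.325 + 0.529 + 0.618 + 0.394 + 0.400 + 0.643 + 0.594 + 0.412 + 0.669 + 0.071 + 0.300) / 12 = 0.4496
σ̂ = R̄ / d₂ = 0.4496 / 3.078 = 0.1461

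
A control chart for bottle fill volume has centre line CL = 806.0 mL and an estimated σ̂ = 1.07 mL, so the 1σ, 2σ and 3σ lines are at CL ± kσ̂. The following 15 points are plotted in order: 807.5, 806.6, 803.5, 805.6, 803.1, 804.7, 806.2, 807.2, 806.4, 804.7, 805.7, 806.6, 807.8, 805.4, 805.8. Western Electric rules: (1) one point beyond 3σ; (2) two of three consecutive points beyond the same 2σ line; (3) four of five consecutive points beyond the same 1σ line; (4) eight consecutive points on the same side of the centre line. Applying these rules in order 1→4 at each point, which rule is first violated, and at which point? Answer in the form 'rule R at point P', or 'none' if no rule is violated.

Zone of each point (C = within 1σ̂, B = 1σ̂–2σ̂, A = 2σ̂–3σ̂, * = beyond 3σ̂; sign = side of CL): 1:+B, 2:+C, 3:-A, 4:-C, 5:-A, 6:-B, 7:+C, 8:+B, 9:+C, 10:-B, 11:-C, 12:+C, 13:+B, 14:-C, 15:-C
Rule 2 (two of three consecutive points beyond the same 2σ limit) is satisfied at point 5.

rule 2 at point 5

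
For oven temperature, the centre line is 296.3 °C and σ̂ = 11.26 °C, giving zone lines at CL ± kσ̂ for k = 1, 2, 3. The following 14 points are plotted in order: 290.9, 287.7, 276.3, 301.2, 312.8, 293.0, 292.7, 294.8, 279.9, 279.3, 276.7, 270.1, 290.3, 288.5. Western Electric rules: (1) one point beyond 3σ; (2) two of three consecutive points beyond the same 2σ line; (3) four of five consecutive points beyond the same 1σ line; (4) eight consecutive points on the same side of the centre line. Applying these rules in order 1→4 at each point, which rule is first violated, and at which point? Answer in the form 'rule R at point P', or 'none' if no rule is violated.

Zone of each point (C = within 1σ̂, B = 1σ̂–2σ̂, A = 2σ̂–3σ̂, * = beyond 3σ̂; sign = side of CL): 1:-C, 2:-C, 3:-B, 4:+C, 5:+B, 6:-C, 7:-C, 8:-C, 9:-B, 10:-B, 11:-B, 12:-A, 13:-C, 14:-C
Rule 3 (four of five consecutive points beyond the same 1σ limit) is satisfied at point 12.

rule 3 at point 12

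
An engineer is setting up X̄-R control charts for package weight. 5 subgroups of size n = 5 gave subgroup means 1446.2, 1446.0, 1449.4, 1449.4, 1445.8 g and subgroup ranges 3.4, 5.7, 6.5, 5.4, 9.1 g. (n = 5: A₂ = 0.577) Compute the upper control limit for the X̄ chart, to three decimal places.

X̄̄ = (1446.2 + 1446.0 + 1449.4 + 1449.4 + 1445.8) / 5 = 7236.8000 / 5 = 1447.3600
R̄ = (3.4 + 5.7 + 6.5 + 5.4 + 9.1) / 5 = 30.1000 / 5 = 6.0200
UCL = X̄̄ + A₂·R̄ = 1447.3600 + 0.577 × 6.0200 = 1450.8335

1450.834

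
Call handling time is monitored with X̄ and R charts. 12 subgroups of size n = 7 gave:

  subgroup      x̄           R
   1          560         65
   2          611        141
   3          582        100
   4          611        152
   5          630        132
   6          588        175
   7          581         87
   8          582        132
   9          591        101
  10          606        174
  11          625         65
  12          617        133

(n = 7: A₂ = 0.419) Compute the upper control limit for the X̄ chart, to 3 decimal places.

X̄̄ = (560 + 611 + 582 + 611 + 630 + 588 + 581 + 582 + 591 + 606 + 625 + 617) / 12 = 7184.0000 / 12 = 598.6667
R̄ = (65 + 141 + 100 + 152 + 132 + 175 + 87 + 132 + 101 + 174 + 65 + 133) / 12 = 1457.0000 / 12 = 121.4167
UCL = X̄̄ + A₂·R̄ = 598.6667 + 0.419 × 121.4167 = 649.5403

649.540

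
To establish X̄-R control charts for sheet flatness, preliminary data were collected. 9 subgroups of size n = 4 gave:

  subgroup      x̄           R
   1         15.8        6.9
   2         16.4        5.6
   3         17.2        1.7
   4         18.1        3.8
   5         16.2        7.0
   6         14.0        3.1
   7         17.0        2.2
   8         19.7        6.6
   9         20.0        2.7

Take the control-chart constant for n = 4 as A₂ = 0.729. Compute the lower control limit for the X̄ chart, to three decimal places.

X̄̄ = (15.8 + 16.4 + 17.2 + 18.1 + 16.2 + 14.0 + 17.0 + 19.7 + 20.0) / 9 = 154.4000 / 9 = 17.1556
R̄ = (6.9 + 5.6 + 1.7 + 3.8 + 7.0 + 3.1 + 2.2 + 6.6 + 2.7) / 9 = 39.6000 / 9 = 4.4000
LCL = X̄̄ − A₂·R̄ = 17.1556 − 0.729 × 4.4000 = 13.9480

13.948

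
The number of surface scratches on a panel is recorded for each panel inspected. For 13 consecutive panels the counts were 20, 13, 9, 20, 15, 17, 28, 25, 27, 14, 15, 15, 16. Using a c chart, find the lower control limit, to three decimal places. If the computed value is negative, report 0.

c̄ = (20 + 13 + 9 + 20 + 15 + 17 + 28 + 25 + 27 + 14 + 15 + 15 + 16) / 13 = 234 / 13 = 18.0000
LCL = c̄ − 3√c̄ = 18.0000 − 3 × 4.2426 = 5.2721

5.272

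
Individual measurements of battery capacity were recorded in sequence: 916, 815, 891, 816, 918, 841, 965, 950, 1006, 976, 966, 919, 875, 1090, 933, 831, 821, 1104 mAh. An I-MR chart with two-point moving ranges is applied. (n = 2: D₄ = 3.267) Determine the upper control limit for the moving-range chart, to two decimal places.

Moving ranges: 101, 76, 75, 102, 77, 124, 15, 56, 30, 10, 47, 44, 215, 157, 102, 10, 283; M̄R̄ = 1524.0000 / 17 = 89.6471
UCL_MR = D₄·M̄R̄ = 3.267 × 89.6471 = 292.8769

292.88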